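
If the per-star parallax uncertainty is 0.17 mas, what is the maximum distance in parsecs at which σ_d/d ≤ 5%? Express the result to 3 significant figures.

294 pc

σ_d/d = σ_p/p, so the condition is σ_p/p ≤ 0.05, i.e. p ≥ σ_p/0.05.
p_min = 0.17/0.05 = 3.4 mas = 0.0034 arcsec.
d_max = 1/p_min = 1/0.0034 = 294.12 pc.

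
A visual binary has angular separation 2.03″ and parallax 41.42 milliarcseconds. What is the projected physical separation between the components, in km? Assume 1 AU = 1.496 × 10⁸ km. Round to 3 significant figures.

d = 1/p = 1/0.04142″ = 24.143 pc.
At distance d (pc), an angle of θ arcsec spans θ·d AU: s = 2.03 × 24.143 = 49.01 AU.
= 49.01 × 1.496 × 10⁸ km = 7.3319 × 10^9 km.

7.33 × 10^9 km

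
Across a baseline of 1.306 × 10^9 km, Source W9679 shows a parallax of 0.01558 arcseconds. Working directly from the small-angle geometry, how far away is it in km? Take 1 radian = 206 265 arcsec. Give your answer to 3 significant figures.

1.73 × 10^16 km

θ = 0.01558″ = 0.01558/206265 = 7.5534 × 10^-8 rad.
d = B/θ = (1.306 × 10^9) / (7.5534 × 10^-8) = 1.7290 × 10^16 km.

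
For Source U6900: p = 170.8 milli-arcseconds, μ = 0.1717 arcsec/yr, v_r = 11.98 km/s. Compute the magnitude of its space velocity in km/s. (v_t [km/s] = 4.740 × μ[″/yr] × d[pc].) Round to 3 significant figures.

12.9 km/s

d = 1/p = 1/0.1708″ = 5.8548 pc.
v_t = 4.740 μ d = 4.740 × 0.1717 × 5.8548 = 4.765 km/s.
v = √(v_r² + v_t²) = √(11.98² + 4.765²) = √166.226 = 12.893 km/s.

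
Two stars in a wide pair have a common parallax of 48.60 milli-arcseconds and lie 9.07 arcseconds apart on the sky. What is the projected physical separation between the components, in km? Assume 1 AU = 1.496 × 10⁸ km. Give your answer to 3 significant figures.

2.79 × 10^10 km

d = 1/p = 1/0.04860″ = 20.576 pc.
At distance d (pc), an angle of θ arcsec spans θ·d AU: s = 9.07 × 20.576 = 186.62 AU.
= 186.62 × 1.496 × 10⁸ km = 2.7918 × 10^10 km.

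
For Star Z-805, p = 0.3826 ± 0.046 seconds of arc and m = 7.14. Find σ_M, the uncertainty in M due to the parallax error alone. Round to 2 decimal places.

M = m − 5 log₁₀ d + 5 = m + 5 log₁₀ p + 5, so ∂M/∂p = 5/(p ln 10).
σ_M = (5/ln 10) · (σ_p/p) = 2.1715 × 0.046/0.3826 = 2.1715 × 0.12023 = 0.26108.

σ_M = 0.26 mag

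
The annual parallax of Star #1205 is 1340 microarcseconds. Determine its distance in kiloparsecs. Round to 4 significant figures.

0.7463 kpc

p = 1340 microarcseconds = 0.001340 arcsec.
d = 1/p = 1/0.001340 = 746.27 pc.
= 0.74627 kpc.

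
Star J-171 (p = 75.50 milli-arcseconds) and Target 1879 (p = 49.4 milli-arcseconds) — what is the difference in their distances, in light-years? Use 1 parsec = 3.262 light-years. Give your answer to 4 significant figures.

d_A = 1/0.07550″ = 13.245 pc; d_B = 1/0.04940″ = 20.243 pc.
|d_B − d_A| = |20.243 − 13.245| = 6.998 pc = 6.998 × 3.262 ly = 22.827 ly.

22.83 ly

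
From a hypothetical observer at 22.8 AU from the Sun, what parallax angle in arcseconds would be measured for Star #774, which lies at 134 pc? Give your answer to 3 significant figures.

p (arcsec) = B (AU) / d (pc).
p = 22.8 / 134 = 0.17015 arcsec.

0.170 arcsec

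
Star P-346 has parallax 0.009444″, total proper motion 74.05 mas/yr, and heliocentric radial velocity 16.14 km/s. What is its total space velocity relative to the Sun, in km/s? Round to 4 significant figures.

d = 1/p = 1/0.009444″ = 105.89 pc.
μ = 74.05 mas/yr = 0.07405 ″/yr.
v_t = 4.740 μ d = 4.740 × 0.07405 × 105.89 = 37.167 km/s.
v = √(v_r² + v_t²) = √(16.14² + 37.167²) = √1641.89 = 40.52 km/s.

40.52 km/s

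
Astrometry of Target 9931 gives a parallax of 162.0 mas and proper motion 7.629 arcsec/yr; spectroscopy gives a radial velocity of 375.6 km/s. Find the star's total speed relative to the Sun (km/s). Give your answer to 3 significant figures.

437 km/s

d = 1/p = 1/0.1620″ = 6.1728 pc.
v_t = 4.740 μ d = 4.740 × 7.629 × 6.1728 = 223.22 km/s.
v = √(v_r² + v_t²) = √(375.6² + 223.22²) = √190903 = 436.92 km/s.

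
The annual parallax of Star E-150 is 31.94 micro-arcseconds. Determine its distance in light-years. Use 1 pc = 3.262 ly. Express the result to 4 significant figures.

p = 31.94 micro-arcseconds = 0.00003194 arcsec.
d = 1/p = 1/0.00003194 = 31309 pc.
In light-years: 31309 × 3.262 = 1.0213 × 10^5 ly.

102100 light years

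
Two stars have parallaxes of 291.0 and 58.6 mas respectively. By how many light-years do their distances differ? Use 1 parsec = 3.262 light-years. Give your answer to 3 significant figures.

d_A = 1/0.2910″ = 3.4364 pc; d_B = 1/0.05860″ = 17.065 pc.
|d_B − d_A| = |17.065 − 3.4364| = 13.629 pc = 13.629 × 3.262 ly = 44.458 ly.

44.5 ly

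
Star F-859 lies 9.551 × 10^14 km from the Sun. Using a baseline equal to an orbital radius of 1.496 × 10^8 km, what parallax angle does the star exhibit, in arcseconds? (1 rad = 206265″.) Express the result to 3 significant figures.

0.0323 arcsec

θ ≈ B/d = (1.496 × 10^8) / (9.551 × 10^14) = 1.5663 × 10^-7 rad.
In arcseconds: 1.5663 × 10^-7 × 206265 = 0.032307″.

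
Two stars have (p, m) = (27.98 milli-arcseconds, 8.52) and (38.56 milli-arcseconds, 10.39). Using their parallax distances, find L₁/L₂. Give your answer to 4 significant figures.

d₁ = 1/p₁ = 1/0.02798″ = 35.74 pc; d₂ = 1/p₂ = 1/0.03856″ = 25.934 pc.
M₁ = m₁ − 5 log₁₀ d₁ + 5 = 8.52 − 7.7658 + 5 = 5.7542.
M₂ = 10.39 − 7.0693 + 5 = 8.3207.
L₁/L₂ = 10^(0.4(M₂ − M₁)) = 10^(0.4 × 2.5665) = 10^1.02660 = 10.632.

L₁/L₂ = 10.63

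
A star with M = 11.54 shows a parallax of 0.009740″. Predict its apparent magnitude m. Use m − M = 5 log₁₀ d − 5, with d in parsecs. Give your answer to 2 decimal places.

d = 1/p = 1/0.009740″ = 102.67 pc.
m − M = 5 log₁₀ d − 5 = 5 log₁₀(102.67) − 5 = 10.0572 − 5 = 5.0572.
m = M + (m − M) = 11.54 + 5.0572 = 16.60.

m = 16.60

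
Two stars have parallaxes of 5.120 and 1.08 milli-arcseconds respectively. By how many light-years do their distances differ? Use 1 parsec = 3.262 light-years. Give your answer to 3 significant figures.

d_A = 1/0.005120″ = 195.31 pc; d_B = 1/0.001080″ = 925.93 pc.
|d_B − d_A| = |925.93 − 195.31| = 730.62 pc = 730.62 × 3.262 ly = 2383.3 ly.

2380 ly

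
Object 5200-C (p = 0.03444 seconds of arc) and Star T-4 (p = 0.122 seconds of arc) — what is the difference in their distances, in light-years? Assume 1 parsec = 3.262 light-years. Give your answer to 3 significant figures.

d_A = 1/0.03444″ = 29.036 pc; d_B = 1/0.1220″ = 8.1967 pc.
|d_B − d_A| = |8.1967 − 29.036| = 20.839 pc = 20.839 × 3.262 ly = 67.977 ly.

68.0 ly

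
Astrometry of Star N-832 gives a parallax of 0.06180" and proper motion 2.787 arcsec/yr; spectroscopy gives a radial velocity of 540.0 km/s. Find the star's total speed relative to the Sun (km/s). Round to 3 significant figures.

581 km/s

d = 1/p = 1/0.06180″ = 16.181 pc.
v_t = 4.740 μ d = 4.740 × 2.787 × 16.181 = 213.76 km/s.
v = √(v_r² + v_t²) = √(540.0² + 213.76²) = √337293 = 580.77 km/s.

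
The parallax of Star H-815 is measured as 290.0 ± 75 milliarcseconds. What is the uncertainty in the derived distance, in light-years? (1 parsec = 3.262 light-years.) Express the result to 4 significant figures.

d = 1/p, so σ_d = σ_p / p².
σ_d = 0.0750 / (0.2900)² = 0.0750 / 0.0841 = 0.8918 pc = 0.8918 × 3.262 ly = 2.9091 ly.

2.909 ly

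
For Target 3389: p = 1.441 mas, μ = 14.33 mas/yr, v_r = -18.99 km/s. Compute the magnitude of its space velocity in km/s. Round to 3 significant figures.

50.8 km/s

d = 1/p = 1/0.001441″ = 693.96 pc.
μ = 14.33 mas/yr = 0.01433 ″/yr.
v_t = 4.740 μ d = 4.740 × 0.01433 × 693.96 = 47.137 km/s.
v = √(v_r² + v_t²) = √((-18.99)² + 47.137²) = √2582.52 = 50.819 km/s.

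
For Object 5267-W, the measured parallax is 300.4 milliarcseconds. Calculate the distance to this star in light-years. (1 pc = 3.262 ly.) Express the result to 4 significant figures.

p = 300.4 milliarcseconds = 0.3004 arcsec.
d = 1/p = 1/0.3004 = 3.3289 pc.
In light-years: 3.3289 × 3.262 = 10.859 ly.

10.86 light years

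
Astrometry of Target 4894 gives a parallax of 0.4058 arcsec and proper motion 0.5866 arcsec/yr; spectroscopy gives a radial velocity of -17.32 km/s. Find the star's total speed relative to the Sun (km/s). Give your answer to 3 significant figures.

d = 1/p = 1/0.4058″ = 2.4643 pc.
v_t = 4.740 μ d = 4.740 × 0.5866 × 2.4643 = 6.8519 km/s.
v = √(v_r² + v_t²) = √((-17.32)² + 6.8519²) = √346.931 = 18.626 km/s.

18.6 km/s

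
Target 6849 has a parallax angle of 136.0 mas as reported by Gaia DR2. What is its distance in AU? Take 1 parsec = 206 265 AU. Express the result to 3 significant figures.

1.52 × 10^6 AU

p = 136.0 mas = 0.1360 arcsec.
d = 1/p = 1/0.1360 = 7.3529 pc.
In AU: 7.3529 × 206265 = 1.5166 × 10^6 AU.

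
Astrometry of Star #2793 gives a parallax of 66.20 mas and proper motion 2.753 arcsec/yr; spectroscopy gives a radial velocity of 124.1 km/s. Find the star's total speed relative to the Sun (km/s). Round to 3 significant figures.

233 km/s

d = 1/p = 1/0.06620″ = 15.106 pc.
v_t = 4.740 μ d = 4.740 × 2.753 × 15.106 = 197.12 km/s.
v = √(v_r² + v_t²) = √(124.1² + 197.12²) = √54257.1 = 232.93 km/s.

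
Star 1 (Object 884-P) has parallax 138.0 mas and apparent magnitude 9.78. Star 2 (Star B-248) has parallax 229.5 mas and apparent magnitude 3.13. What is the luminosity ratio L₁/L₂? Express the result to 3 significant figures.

L₁/L₂ = 0.00605

d₁ = 1/p₁ = 1/0.1380″ = 7.2464 pc; d₂ = 1/p₂ = 1/0.2295″ = 4.3573 pc.
M₁ = m₁ − 5 log₁₀ d₁ + 5 = 9.78 − 4.3006 + 5 = 10.4794.
M₂ = 3.13 − 3.1961 + 5 = 4.9339.
L₁/L₂ = 10^(0.4(M₂ − M₁)) = 10^(0.4 × (-5.5455)) = 10^(-2.21820) = 0.0060506.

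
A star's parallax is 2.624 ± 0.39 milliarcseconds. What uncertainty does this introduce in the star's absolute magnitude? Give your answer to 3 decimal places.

σ_M = 0.323 mag

M = m − 5 log₁₀ d + 5 = m + 5 log₁₀ p + 5, so ∂M/∂p = 5/(p ln 10).
σ_M = (5/ln 10) · (σ_p/p) = 2.1715 × 0.39/2.624 = 2.1715 × 0.14863 = 0.32275.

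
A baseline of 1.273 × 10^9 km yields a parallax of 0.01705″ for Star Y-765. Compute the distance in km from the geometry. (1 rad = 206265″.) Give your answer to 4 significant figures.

θ = 0.01705″ = 0.01705/206265 = 8.2661 × 10^-8 rad.
d = B/θ = (1.273 × 10^9) / (8.2661 × 10^-8) = 1.5400 × 10^16 km.

1.540 × 10^16 km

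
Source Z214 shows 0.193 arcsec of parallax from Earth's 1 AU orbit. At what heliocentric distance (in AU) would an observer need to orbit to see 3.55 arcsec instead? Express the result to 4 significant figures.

Parallax scales linearly with baseline: p ∝ B, so B = p_target / p_Earth × 1 AU.
B = 3.55 / 0.193 = 18.394 AU.

18.39 AU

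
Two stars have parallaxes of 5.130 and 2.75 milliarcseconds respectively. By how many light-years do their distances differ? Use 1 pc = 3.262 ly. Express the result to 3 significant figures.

d_A = 1/0.005130″ = 194.93 pc; d_B = 1/0.002750″ = 363.64 pc.
|d_B − d_A| = |363.64 − 194.93| = 168.71 pc = 168.71 × 3.262 ly = 550.33 ly.

550 ly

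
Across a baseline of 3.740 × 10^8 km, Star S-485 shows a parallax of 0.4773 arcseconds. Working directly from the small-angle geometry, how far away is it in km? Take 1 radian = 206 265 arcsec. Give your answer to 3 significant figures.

θ = 0.4773″ = 0.4773/206265 = 2.3140 × 10^-6 rad.
d = B/θ = (3.740 × 10^8) / (2.3140 × 10^-6) = 1.6162 × 10^14 km.

1.62 × 10^14 km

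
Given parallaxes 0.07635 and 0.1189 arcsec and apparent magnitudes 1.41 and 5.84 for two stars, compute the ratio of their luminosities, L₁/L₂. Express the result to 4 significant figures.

d₁ = 1/p₁ = 1/0.07635″ = 13.098 pc; d₂ = 1/p₂ = 1/0.1189″ = 8.4104 pc.
M₁ = m₁ − 5 log₁₀ d₁ + 5 = 1.41 − 5.5860 + 5 = 0.8240.
M₂ = 5.84 − 4.6241 + 5 = 6.2159.
L₁/L₂ = 10^(0.4(M₂ − M₁)) = 10^(0.4 × 5.3919) = 10^2.15676 = 143.47.

L₁/L₂ = 143.5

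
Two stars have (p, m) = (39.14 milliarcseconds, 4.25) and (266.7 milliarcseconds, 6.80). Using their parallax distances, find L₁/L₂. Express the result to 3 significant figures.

L₁/L₂ = 486

d₁ = 1/p₁ = 1/0.03914″ = 25.549 pc; d₂ = 1/p₂ = 1/0.2667″ = 3.7495 pc.
M₁ = m₁ − 5 log₁₀ d₁ + 5 = 4.25 − 7.0369 + 5 = 2.2131.
M₂ = 6.80 − 2.8699 + 5 = 8.9301.
L₁/L₂ = 10^(0.4(M₂ − M₁)) = 10^(0.4 × 6.7170) = 10^2.68680 = 486.18.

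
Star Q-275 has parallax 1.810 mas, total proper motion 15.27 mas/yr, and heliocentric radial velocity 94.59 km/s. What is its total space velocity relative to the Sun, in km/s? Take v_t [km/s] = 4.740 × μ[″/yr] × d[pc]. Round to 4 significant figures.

102.7 km/s

d = 1/p = 1/0.001810″ = 552.49 pc.
μ = 15.27 mas/yr = 0.01527 ″/yr.
v_t = 4.740 μ d = 4.740 × 0.01527 × 552.49 = 39.989 km/s.
v = √(v_r² + v_t²) = √(94.59² + 39.989²) = √10546.4 = 102.7 km/s.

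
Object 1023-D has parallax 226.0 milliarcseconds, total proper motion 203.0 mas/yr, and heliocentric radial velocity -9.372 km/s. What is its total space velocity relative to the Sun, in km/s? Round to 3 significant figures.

10.3 km/s

d = 1/p = 1/0.2260″ = 4.4248 pc.
μ = 203.0 mas/yr = 0.2030 ″/yr.
v_t = 4.740 μ d = 4.740 × 0.2030 × 4.4248 = 4.2576 km/s.
v = √(v_r² + v_t²) = √((-9.372)² + 4.2576²) = √105.962 = 10.294 km/s.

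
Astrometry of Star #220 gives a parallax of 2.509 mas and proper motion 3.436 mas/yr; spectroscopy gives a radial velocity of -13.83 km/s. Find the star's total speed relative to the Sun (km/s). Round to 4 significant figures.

15.28 km/s

d = 1/p = 1/0.002509″ = 398.57 pc.
μ = 3.436 mas/yr = 0.003436 ″/yr.
v_t = 4.740 μ d = 4.740 × 0.003436 × 398.57 = 6.4914 km/s.
v = √(v_r² + v_t²) = √((-13.83)² + 6.4914²) = √233.407 = 15.278 km/s.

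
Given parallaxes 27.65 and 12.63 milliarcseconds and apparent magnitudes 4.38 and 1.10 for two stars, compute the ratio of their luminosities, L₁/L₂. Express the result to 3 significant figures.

L₁/L₂ = 0.0102

d₁ = 1/p₁ = 1/0.02765″ = 36.166 pc; d₂ = 1/p₂ = 1/0.01263″ = 79.177 pc.
M₁ = m₁ − 5 log₁₀ d₁ + 5 = 4.38 − 7.7915 + 5 = 1.5885.
M₂ = 1.10 − 9.4930 + 5 = -3.3930.
L₁/L₂ = 10^(0.4(M₂ − M₁)) = 10^(0.4 × (-4.9815)) = 10^(-1.99260) = 0.010172.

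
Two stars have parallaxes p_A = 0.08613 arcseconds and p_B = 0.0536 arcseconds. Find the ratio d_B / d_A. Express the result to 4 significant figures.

Since d = 1/p, d_B/d_A = p_A/p_B.
= 0.08613 / 0.0536 = 1.6069.

1.607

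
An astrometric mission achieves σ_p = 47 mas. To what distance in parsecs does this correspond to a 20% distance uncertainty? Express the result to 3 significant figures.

4.26 pc

σ_d/d = σ_p/p, so the condition is σ_p/p ≤ 0.20, i.e. p ≥ σ_p/0.20.
p_min = 47/0.20 = 235 mas = 0.235 arcsec.
d_max = 1/p_min = 1/0.235 = 4.2553 pc.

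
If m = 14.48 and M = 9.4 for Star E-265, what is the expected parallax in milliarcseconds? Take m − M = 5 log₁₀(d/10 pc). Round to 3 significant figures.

9.64 mas

m − M = 14.48 − 9.4 = 5.08.
d = 10^((m−M)/5 + 1) = 10^2.016 = 103.75 pc.
p = 1/d = 1/103.75 = 0.0096386 arcsec = 9.6386 mas.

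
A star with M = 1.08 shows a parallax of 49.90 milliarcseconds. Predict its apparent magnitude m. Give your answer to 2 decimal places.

d = 1/p = 1/0.04990″ = 20.04 pc.
m − M = 5 log₁₀ d − 5 = 5 log₁₀(20.04) − 5 = 6.5095 − 5 = 1.5095.
m = M + (m − M) = 1.08 + 1.5095 = 2.59.

m = 2.59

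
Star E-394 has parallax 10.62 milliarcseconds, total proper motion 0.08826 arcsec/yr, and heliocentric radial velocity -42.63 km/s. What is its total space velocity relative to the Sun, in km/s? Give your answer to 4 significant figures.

d = 1/p = 1/0.01062″ = 94.162 pc.
v_t = 4.740 μ d = 4.740 × 0.08826 × 94.162 = 39.393 km/s.
v = √(v_r² + v_t²) = √((-42.63)² + 39.393²) = √3369.13 = 58.044 km/s.

58.04 km/s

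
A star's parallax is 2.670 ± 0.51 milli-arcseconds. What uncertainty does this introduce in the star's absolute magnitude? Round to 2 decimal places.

M = m − 5 log₁₀ d + 5 = m + 5 log₁₀ p + 5, so ∂M/∂p = 5/(p ln 10).
σ_M = (5/ln 10) · (σ_p/p) = 2.1715 × 0.51/2.670 = 2.1715 × 0.19101 = 0.41478.

σ_M = 0.41 mag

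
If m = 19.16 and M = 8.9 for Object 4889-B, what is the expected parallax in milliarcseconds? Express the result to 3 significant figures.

m − M = 19.16 − 8.9 = 10.26.
d = 10^((m−M)/5 + 1) = 10^3.052 = 1127.2 pc.
p = 1/d = 1/1127.2 = 0.00088715 arcsec = 0.88715 mas.

0.887 mas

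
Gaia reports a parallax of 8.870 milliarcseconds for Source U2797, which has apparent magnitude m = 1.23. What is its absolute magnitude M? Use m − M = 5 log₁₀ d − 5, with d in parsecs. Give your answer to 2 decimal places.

M = -4.03

d = 1/p = 1/0.008870″ = 112.74 pc.
m − M = 5 log₁₀(112.74) − 5 = 10.2604 − 5 = 5.2604.
M = m − (m − M) = 1.23 − 5.2604 = -4.03.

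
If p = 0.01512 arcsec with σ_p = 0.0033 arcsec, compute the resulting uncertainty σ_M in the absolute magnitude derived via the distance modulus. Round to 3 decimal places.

σ_M = 0.474 mag

M = m − 5 log₁₀ d + 5 = m + 5 log₁₀ p + 5, so ∂M/∂p = 5/(p ln 10).
σ_M = (5/ln 10) · (σ_p/p) = 2.1715 × 0.0033/0.01512 = 2.1715 × 0.21825 = 0.47393.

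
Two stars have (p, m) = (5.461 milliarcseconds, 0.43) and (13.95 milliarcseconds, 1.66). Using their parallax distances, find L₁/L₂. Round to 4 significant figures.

d₁ = 1/p₁ = 1/0.005461″ = 183.12 pc; d₂ = 1/p₂ = 1/0.01395″ = 71.685 pc.
M₁ = m₁ − 5 log₁₀ d₁ + 5 = 0.43 − 11.3137 + 5 = -5.8837.
M₂ = 1.66 − 9.2771 + 5 = -2.6171.
L₁/L₂ = 10^(0.4(M₂ − M₁)) = 10^(0.4 × 3.2666) = 10^1.30664 = 20.26.

L₁/L₂ = 20.26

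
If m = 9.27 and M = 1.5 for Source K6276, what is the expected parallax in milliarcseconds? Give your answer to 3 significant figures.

m − M = 9.27 − 1.5 = 7.77.
d = 10^((m−M)/5 + 1) = 10^2.554 = 358.1 pc.
p = 1/d = 1/358.1 = 0.0027925 arcsec = 2.7925 mas.

2.79 mas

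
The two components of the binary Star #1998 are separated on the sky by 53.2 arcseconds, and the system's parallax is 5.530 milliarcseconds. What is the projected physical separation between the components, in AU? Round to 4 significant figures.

9620 AU

d = 1/p = 1/0.005530″ = 180.83 pc.
At distance d (pc), an angle of θ arcsec spans θ·d AU: s = 53.2 × 180.83 = 9620.2 AU.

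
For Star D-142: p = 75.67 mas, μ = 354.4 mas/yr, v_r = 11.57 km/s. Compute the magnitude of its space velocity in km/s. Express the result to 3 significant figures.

d = 1/p = 1/0.07567″ = 13.215 pc.
μ = 354.4 mas/yr = 0.3544 ″/yr.
v_t = 4.740 μ d = 4.740 × 0.3544 × 13.215 = 22.199 km/s.
v = √(v_r² + v_t²) = √(11.57² + 22.199²) = √626.661 = 25.033 km/s.

25.0 km/s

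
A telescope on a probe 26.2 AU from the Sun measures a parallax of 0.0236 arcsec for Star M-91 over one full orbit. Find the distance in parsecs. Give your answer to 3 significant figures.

With baseline B (in AU) and parallax p (in arcsec), d = B/p parsecs.
d = 26.2 / 0.0236 = 1110.2 pc.

1110 pc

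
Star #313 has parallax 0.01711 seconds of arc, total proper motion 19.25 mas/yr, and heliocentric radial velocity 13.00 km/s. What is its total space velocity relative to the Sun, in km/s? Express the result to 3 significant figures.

14.1 km/s

d = 1/p = 1/0.01711″ = 58.445 pc.
μ = 19.25 mas/yr = 0.01925 ″/yr.
v_t = 4.740 μ d = 4.740 × 0.01925 × 58.445 = 5.3328 km/s.
v = √(v_r² + v_t²) = √(13.00² + 5.3328²) = √197.439 = 14.051 km/s.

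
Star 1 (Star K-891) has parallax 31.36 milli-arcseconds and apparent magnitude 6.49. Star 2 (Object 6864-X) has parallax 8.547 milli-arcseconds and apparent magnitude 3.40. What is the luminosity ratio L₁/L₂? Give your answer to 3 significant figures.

L₁/L₂ = 0.00431

d₁ = 1/p₁ = 1/0.03136″ = 31.888 pc; d₂ = 1/p₂ = 1/0.008547″ = 117 pc.
M₁ = m₁ − 5 log₁₀ d₁ + 5 = 6.49 − 7.5181 + 5 = 3.9719.
M₂ = 3.40 − 10.3409 + 5 = -1.9409.
L₁/L₂ = 10^(0.4(M₂ − M₁)) = 10^(0.4 × (-5.9128)) = 10^(-2.36512) = 0.004314.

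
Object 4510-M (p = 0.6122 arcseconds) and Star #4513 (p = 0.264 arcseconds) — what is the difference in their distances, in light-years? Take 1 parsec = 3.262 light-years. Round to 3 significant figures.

7.03 ly

d_A = 1/0.6122″ = 1.6335 pc; d_B = 1/0.2640″ = 3.7879 pc.
|d_B − d_A| = |3.7879 − 1.6335| = 2.1544 pc = 2.1544 × 3.262 ly = 7.0277 ly.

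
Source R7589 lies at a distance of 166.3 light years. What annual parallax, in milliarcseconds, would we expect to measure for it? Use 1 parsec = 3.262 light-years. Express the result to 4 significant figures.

19.62 mas

d = 166.3 ly ÷ 3.262 = 50.981 pc.
p = 1/d = 1/50.981 = 0.019615 arcsec.
= 0.019615 × 1000 = 19.615 mas.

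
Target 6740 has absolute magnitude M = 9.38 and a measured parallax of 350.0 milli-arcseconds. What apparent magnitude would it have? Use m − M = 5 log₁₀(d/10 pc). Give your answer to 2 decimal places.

d = 1/p = 1/0.3500″ = 2.8571 pc.
m − M = 5 log₁₀ d − 5 = 5 log₁₀(2.8571) − 5 = 2.2796 − 5 = -2.7204.
m = M + (m − M) = 9.38 + (-2.7204) = 6.66.

m = 6.66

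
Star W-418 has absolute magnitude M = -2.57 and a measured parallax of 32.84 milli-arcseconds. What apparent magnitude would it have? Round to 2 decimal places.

d = 1/p = 1/0.03284″ = 30.451 pc.
m − M = 5 log₁₀ d − 5 = 5 log₁₀(30.451) − 5 = 7.4180 − 5 = 2.4180.
m = M + (m − M) = -2.57 + 2.4180 = -0.15.

m = -0.15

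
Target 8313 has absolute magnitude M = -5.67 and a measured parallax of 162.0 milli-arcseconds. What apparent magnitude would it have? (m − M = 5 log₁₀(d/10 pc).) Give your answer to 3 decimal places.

m = -6.718

d = 1/p = 1/0.1620″ = 6.1728 pc.
m − M = 5 log₁₀ d − 5 = 5 log₁₀(6.1728) − 5 = 3.9524 − 5 = -1.0476.
m = M + (m − M) = -5.67 + (-1.0476) = -6.718.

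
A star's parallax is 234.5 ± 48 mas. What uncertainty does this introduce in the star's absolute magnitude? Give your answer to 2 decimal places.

σ_M = 0.44 mag

M = m − 5 log₁₀ d + 5 = m + 5 log₁₀ p + 5, so ∂M/∂p = 5/(p ln 10).
σ_M = (5/ln 10) · (σ_p/p) = 2.1715 × 48/234.5 = 2.1715 × 0.20469 = 0.44448.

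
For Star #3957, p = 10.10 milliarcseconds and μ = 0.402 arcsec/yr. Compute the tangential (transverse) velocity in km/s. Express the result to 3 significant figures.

189 km/s

d = 1/p = 1/0.01010″ = 99.01 pc.
v_t = 4.74 × μ × d = 4.74 × 0.402 × 99.01 = 188.66 km/s.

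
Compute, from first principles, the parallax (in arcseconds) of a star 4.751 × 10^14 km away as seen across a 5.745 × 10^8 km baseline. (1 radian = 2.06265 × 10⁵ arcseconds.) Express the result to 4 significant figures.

0.2494 arcsec

θ ≈ B/d = (5.745 × 10^8) / (4.751 × 10^14) = 1.2092 × 10^-6 rad.
In arcseconds: 1.2092 × 10^-6 × 206265 = 0.24942″.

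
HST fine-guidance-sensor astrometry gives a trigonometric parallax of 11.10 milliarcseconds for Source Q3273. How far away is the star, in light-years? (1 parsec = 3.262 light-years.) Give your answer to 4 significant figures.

p = 11.10 milliarcseconds = 0.01110 arcsec.
d = 1/p = 1/0.01110 = 90.09 pc.
In light-years: 90.09 × 3.262 = 293.87 ly.

293.9 light years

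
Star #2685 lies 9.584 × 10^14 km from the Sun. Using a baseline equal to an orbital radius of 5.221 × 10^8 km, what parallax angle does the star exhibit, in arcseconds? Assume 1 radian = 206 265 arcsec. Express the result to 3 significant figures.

0.112 arcsec

θ ≈ B/d = (5.221 × 10^8) / (9.584 × 10^14) = 5.4476 × 10^-7 rad.
In arcseconds: 5.4476 × 10^-7 × 206265 = 0.11236″.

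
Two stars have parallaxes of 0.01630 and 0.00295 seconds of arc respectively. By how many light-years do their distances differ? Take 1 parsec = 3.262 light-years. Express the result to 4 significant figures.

905.6 ly

d_A = 1/0.01630″ = 61.35 pc; d_B = 1/0.002950″ = 338.98 pc.
|d_B − d_A| = |338.98 − 61.35| = 277.63 pc = 277.63 × 3.262 ly = 905.63 ly.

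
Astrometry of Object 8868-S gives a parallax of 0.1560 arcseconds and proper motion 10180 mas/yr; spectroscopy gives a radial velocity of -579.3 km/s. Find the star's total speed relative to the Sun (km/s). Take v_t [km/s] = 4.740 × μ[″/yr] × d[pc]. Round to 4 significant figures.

656.7 km/s

d = 1/p = 1/0.1560″ = 6.4103 pc.
μ = 10180 mas/yr = 10.18 ″/yr.
v_t = 4.740 μ d = 4.740 × 10.18 × 6.4103 = 309.32 km/s.
v = √(v_r² + v_t²) = √((-579.3)² + 309.32²) = √431267 = 656.71 km/s.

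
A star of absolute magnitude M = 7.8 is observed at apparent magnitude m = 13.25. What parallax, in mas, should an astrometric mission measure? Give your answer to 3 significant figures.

8.13 mas

m − M = 13.25 − 7.8 = 5.45.
d = 10^((m−M)/5 + 1) = 10^2.090 = 123.03 pc.
p = 1/d = 1/123.03 = 0.0081281 arcsec = 8.1281 mas.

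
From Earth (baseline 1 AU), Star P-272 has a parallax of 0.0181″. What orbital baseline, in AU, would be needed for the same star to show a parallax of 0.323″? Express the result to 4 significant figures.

17.85 AU

Parallax scales linearly with baseline: p ∝ B, so B = p_target / p_Earth × 1 AU.
B = 0.323 / 0.0181 = 17.845 AU.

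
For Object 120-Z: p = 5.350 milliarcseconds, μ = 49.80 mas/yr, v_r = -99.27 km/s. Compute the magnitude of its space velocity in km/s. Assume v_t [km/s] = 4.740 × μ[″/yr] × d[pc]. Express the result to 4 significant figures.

d = 1/p = 1/0.005350″ = 186.92 pc.
μ = 49.80 mas/yr = 0.04980 ″/yr.
v_t = 4.740 μ d = 4.740 × 0.04980 × 186.92 = 44.123 km/s.
v = √(v_r² + v_t²) = √((-99.27)² + 44.123²) = √11801.4 = 108.63 km/s.

108.6 km/s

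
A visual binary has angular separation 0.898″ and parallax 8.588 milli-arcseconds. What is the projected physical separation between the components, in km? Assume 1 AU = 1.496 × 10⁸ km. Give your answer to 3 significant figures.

1.56 × 10^10 km

d = 1/p = 1/0.008588″ = 116.44 pc.
At distance d (pc), an angle of θ arcsec spans θ·d AU: s = 0.898 × 116.44 = 104.56 AU.
= 104.56 × 1.496 × 10⁸ km = 1.5642 × 10^10 km.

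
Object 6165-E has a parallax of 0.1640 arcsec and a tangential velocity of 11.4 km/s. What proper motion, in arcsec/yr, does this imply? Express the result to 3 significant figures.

0.394 arcsec/yr

d = 1/p = 1/0.1640″ = 6.0976 pc.
μ = v_t / (4.74 d) = 11.4 / (4.74 × 6.0976) = 11.4 / 28.903 = 0.39442 ″/yr.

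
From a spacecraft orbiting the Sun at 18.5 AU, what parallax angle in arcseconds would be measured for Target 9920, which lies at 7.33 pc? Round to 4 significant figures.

p (arcsec) = B (AU) / d (pc).
p = 18.5 / 7.33 = 2.5239 arcsec.

2.524 arcsec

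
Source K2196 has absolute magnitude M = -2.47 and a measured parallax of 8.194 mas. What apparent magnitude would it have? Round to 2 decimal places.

m = 2.96

d = 1/p = 1/0.008194″ = 122.04 pc.
m − M = 5 log₁₀ d − 5 = 5 log₁₀(122.04) − 5 = 10.4325 − 5 = 5.4325.
m = M + (m − M) = -2.47 + 5.4325 = 2.96.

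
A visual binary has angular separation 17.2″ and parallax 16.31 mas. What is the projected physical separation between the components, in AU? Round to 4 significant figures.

d = 1/p = 1/0.01631″ = 61.312 pc.
At distance d (pc), an angle of θ arcsec spans θ·d AU: s = 17.2 × 61.312 = 1054.6 AU.

1055 AU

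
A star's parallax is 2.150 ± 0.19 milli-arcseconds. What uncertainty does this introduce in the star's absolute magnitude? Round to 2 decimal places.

M = m − 5 log₁₀ d + 5 = m + 5 log₁₀ p + 5, so ∂M/∂p = 5/(p ln 10).
σ_M = (5/ln 10) · (σ_p/p) = 2.1715 × 0.19/2.150 = 2.1715 × 0.088372 = 0.1919.

σ_M = 0.19 mag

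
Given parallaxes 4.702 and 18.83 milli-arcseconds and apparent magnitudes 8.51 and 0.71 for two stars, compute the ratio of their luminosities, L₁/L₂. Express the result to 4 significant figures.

d₁ = 1/p₁ = 1/0.004702″ = 212.68 pc; d₂ = 1/p₂ = 1/0.01883″ = 53.107 pc.
M₁ = m₁ − 5 log₁₀ d₁ + 5 = 8.51 − 11.6386 + 5 = 1.8714.
M₂ = 0.71 − 8.6258 + 5 = -2.9158.
L₁/L₂ = 10^(0.4(M₂ − M₁)) = 10^(0.4 × (-4.7872)) = 10^(-1.91488) = 0.012165.

L₁/L₂ = 0.01217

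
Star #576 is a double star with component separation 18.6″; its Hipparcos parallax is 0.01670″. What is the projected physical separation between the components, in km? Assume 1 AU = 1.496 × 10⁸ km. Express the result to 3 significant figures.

1.67 × 10^11 km

d = 1/p = 1/0.01670″ = 59.88 pc.
At distance d (pc), an angle of θ arcsec spans θ·d AU: s = 18.6 × 59.88 = 1113.8 AU.
= 1113.8 × 1.496 × 10⁸ km = 1.6662 × 10^11 km.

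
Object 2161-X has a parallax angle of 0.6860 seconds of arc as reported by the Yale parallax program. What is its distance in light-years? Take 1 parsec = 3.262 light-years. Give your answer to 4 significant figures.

4.755 light years

d = 1/p = 1/0.6860 = 1.4577 pc.
In light-years: 1.4577 × 3.262 = 4.755 ly.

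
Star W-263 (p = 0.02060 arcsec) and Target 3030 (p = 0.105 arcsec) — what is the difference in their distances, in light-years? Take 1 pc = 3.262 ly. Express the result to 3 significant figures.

127 ly

d_A = 1/0.02060″ = 48.544 pc; d_B = 1/0.1050″ = 9.5238 pc.
|d_B − d_A| = |9.5238 − 48.544| = 39.02 pc = 39.02 × 3.262 ly = 127.28 ly.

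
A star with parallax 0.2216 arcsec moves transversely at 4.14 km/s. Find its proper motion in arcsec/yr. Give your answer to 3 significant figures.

0.194 arcsec/yr

d = 1/p = 1/0.2216″ = 4.5126 pc.
μ = v_t / (4.74 d) = 4.14 / (4.74 × 4.5126) = 4.14 / 21.39 = 0.19355 ″/yr.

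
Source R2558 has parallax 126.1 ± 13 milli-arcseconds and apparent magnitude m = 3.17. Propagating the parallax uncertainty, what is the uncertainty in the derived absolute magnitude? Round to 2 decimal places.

σ_M = 0.22 mag

M = m − 5 log₁₀ d + 5 = m + 5 log₁₀ p + 5, so ∂M/∂p = 5/(p ln 10).
σ_M = (5/ln 10) · (σ_p/p) = 2.1715 × 13/126.1 = 2.1715 × 0.10309 = 0.22386.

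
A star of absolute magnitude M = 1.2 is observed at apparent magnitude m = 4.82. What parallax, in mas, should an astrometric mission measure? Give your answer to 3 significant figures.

m − M = 4.82 − 1.2 = 3.62.
d = 10^((m−M)/5 + 1) = 10^1.724 = 52.966 pc.
p = 1/d = 1/52.966 = 0.01888 arcsec = 18.88 mas.

18.9 mas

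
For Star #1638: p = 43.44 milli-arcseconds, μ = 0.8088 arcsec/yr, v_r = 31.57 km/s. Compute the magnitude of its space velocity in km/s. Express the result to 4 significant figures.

93.73 km/s

d = 1/p = 1/0.04344″ = 23.02 pc.
v_t = 4.740 μ d = 4.740 × 0.8088 × 23.02 = 88.252 km/s.
v = √(v_r² + v_t²) = √(31.57² + 88.252²) = √8785.08 = 93.729 km/s.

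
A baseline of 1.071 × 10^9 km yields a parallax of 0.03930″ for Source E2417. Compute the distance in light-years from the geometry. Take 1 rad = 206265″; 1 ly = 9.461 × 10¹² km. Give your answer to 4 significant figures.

θ = 0.03930″ = 0.03930/206265 = 1.9053 × 10^-7 rad.
d = B/θ = (1.071 × 10^9) / (1.9053 × 10^-7) = 5.6212 × 10^15 km = (5.6212 × 10^15) / (9.461 × 10^12) ly = 594.14 ly.

594.1 ly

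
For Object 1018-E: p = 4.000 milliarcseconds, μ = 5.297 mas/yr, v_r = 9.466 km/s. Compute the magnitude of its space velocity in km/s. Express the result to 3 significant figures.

d = 1/p = 1/0.004000″ = 250 pc.
μ = 5.297 mas/yr = 0.005297 ″/yr.
v_t = 4.740 μ d = 4.740 × 0.005297 × 250 = 6.2769 km/s.
v = √(v_r² + v_t²) = √(9.466² + 6.2769²) = √129.005 = 11.358 km/s.

11.4 km/s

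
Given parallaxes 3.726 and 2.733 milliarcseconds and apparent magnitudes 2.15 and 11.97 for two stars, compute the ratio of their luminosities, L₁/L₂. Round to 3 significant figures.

L₁/L₂ = 4560

d₁ = 1/p₁ = 1/0.003726″ = 268.38 pc; d₂ = 1/p₂ = 1/0.002733″ = 365.9 pc.
M₁ = m₁ − 5 log₁₀ d₁ + 5 = 2.15 − 12.1438 + 5 = -4.9938.
M₂ = 11.97 − 12.8168 + 5 = 4.1532.
L₁/L₂ = 10^(0.4(M₂ − M₁)) = 10^(0.4 × 9.1470) = 10^3.65880 = 4558.3.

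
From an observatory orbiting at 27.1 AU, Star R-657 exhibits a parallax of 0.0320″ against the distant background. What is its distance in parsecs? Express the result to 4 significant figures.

With baseline B (in AU) and parallax p (in arcsec), d = B/p parsecs.
d = 27.1 / 0.0320 = 846.88 pc.

846.9 pc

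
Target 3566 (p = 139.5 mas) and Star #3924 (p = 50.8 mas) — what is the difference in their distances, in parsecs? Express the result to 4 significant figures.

d_A = 1/0.1395″ = 7.1685 pc; d_B = 1/0.05080″ = 19.685 pc.
|d_B − d_A| = |19.685 − 7.1685| = 12.517 pc.

12.52 pc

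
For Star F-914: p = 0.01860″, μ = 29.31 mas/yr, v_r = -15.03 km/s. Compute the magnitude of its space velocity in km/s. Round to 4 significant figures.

d = 1/p = 1/0.01860″ = 53.763 pc.
μ = 29.31 mas/yr = 0.02931 ″/yr.
v_t = 4.740 μ d = 4.740 × 0.02931 × 53.763 = 7.4693 km/s.
v = √(v_r² + v_t²) = √((-15.03)² + 7.4693²) = √281.691 = 16.784 km/s.

16.78 km/s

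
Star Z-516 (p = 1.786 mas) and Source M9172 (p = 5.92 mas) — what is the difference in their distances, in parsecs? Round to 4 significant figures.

391.0 pc

d_A = 1/0.001786″ = 559.91 pc; d_B = 1/0.005920″ = 168.92 pc.
|d_B − d_A| = |168.92 − 559.91| = 390.99 pc.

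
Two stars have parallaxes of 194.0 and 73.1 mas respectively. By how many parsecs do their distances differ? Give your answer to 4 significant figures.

8.525 pc

d_A = 1/0.1940″ = 5.1546 pc; d_B = 1/0.07310″ = 13.68 pc.
|d_B − d_A| = |13.68 − 5.1546| = 8.5254 pc.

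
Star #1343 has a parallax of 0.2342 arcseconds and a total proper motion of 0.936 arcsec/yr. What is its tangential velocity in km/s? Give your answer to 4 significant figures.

18.94 km/s

d = 1/p = 1/0.2342″ = 4.2699 pc.
v_t = 4.74 × μ × d = 4.74 × 0.936 × 4.2699 = 18.944 km/s.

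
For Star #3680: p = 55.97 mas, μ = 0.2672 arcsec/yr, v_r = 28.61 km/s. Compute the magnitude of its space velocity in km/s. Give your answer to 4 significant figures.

36.48 km/s

d = 1/p = 1/0.05597″ = 17.867 pc.
v_t = 4.740 μ d = 4.740 × 0.2672 × 17.867 = 22.629 km/s.
v = √(v_r² + v_t²) = √(28.61² + 22.629²) = √1330.6 = 36.477 km/s.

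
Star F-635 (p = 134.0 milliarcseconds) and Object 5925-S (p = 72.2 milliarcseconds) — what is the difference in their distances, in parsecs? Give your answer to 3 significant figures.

6.39 pc

d_A = 1/0.1340″ = 7.4627 pc; d_B = 1/0.07220″ = 13.85 pc.
|d_B − d_A| = |13.85 − 7.4627| = 6.3873 pc.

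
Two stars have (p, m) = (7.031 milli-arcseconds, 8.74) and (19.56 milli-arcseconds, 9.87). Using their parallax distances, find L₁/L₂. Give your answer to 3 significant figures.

L₁/L₂ = 21.9

d₁ = 1/p₁ = 1/0.007031″ = 142.23 pc; d₂ = 1/p₂ = 1/0.01956″ = 51.125 pc.
M₁ = m₁ − 5 log₁₀ d₁ + 5 = 8.74 − 10.7650 + 5 = 2.9750.
M₂ = 9.87 − 8.5432 + 5 = 6.3268.
L₁/L₂ = 10^(0.4(M₂ − M₁)) = 10^(0.4 × 3.3518) = 10^1.34072 = 21.914.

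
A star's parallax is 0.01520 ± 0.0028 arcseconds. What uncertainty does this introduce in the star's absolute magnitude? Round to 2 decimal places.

M = m − 5 log₁₀ d + 5 = m + 5 log₁₀ p + 5, so ∂M/∂p = 5/(p ln 10).
σ_M = (5/ln 10) · (σ_p/p) = 2.1715 × 0.0028/0.01520 = 2.1715 × 0.18421 = 0.40001.

σ_M = 0.40 mag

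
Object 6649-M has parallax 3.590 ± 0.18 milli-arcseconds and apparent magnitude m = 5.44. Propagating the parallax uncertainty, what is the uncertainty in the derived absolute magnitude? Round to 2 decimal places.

M = m − 5 log₁₀ d + 5 = m + 5 log₁₀ p + 5, so ∂M/∂p = 5/(p ln 10).
σ_M = (5/ln 10) · (σ_p/p) = 2.1715 × 0.18/3.590 = 2.1715 × 0.050139 = 0.10888.

σ_M = 0.11 mag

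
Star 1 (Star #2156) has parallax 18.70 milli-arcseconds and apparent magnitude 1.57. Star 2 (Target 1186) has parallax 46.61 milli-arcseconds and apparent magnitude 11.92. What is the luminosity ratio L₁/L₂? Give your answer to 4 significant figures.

L₁/L₂ = 85760

d₁ = 1/p₁ = 1/0.01870″ = 53.476 pc; d₂ = 1/p₂ = 1/0.04661″ = 21.455 pc.
M₁ = m₁ − 5 log₁₀ d₁ + 5 = 1.57 − 8.6408 + 5 = -2.0708.
M₂ = 11.92 − 6.6576 + 5 = 10.2624.
L₁/L₂ = 10^(0.4(M₂ − M₁)) = 10^(0.4 × 12.3332) = 10^4.93328 = 85759.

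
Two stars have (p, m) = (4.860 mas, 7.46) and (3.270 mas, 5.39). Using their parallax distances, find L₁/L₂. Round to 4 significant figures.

L₁/L₂ = 0.06727

d₁ = 1/p₁ = 1/0.004860″ = 205.76 pc; d₂ = 1/p₂ = 1/0.003270″ = 305.81 pc.
M₁ = m₁ − 5 log₁₀ d₁ + 5 = 7.46 − 11.5668 + 5 = 0.8932.
M₂ = 5.39 − 12.4273 + 5 = -2.0373.
L₁/L₂ = 10^(0.4(M₂ − M₁)) = 10^(0.4 × (-2.9305)) = 10^(-1.17220) = 0.067267.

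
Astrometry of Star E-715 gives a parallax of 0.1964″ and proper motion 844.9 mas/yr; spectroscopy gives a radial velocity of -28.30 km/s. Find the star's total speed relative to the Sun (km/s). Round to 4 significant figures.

34.88 km/s

d = 1/p = 1/0.1964″ = 5.0916 pc.
μ = 844.9 mas/yr = 0.8449 ″/yr.
v_t = 4.740 μ d = 4.740 × 0.8449 × 5.0916 = 20.391 km/s.
v = √(v_r² + v_t²) = √((-28.30)² + 20.391²) = √1216.68 = 34.881 km/s.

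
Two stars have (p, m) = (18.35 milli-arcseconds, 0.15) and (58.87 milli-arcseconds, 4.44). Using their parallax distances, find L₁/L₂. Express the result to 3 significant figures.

L₁/L₂ = 535

d₁ = 1/p₁ = 1/0.01835″ = 54.496 pc; d₂ = 1/p₂ = 1/0.05887″ = 16.987 pc.
M₁ = m₁ − 5 log₁₀ d₁ + 5 = 0.15 − 8.6818 + 5 = -3.5318.
M₂ = 4.44 − 6.1506 + 5 = 3.2894.
L₁/L₂ = 10^(0.4(M₂ − M₁)) = 10^(0.4 × 6.8212) = 10^2.72848 = 535.16.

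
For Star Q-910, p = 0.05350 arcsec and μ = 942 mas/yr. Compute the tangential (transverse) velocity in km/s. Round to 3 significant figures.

83.5 km/s

d = 1/p = 1/0.05350″ = 18.692 pc.
μ = 942 mas/yr = 0.942 ″/yr.
v_t = 4.74 × μ × d = 4.74 × 0.942 × 18.692 = 83.461 km/s.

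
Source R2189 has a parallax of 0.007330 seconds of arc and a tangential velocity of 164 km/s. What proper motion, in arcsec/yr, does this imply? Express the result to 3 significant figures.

d = 1/p = 1/0.007330″ = 136.43 pc.
μ = v_t / (4.74 d) = 164 / (4.74 × 136.43) = 164 / 646.68 = 0.2536 ″/yr.

0.254 arcsec/yr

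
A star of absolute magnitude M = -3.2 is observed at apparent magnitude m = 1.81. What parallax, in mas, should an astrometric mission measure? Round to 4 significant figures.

m − M = 1.81 − (-3.2) = 5.01.
d = 10^((m−M)/5 + 1) = 10^2.002 = 100.46 pc.
p = 1/d = 1/100.46 = 0.0099542 arcsec = 9.9542 mas.

9.954 mas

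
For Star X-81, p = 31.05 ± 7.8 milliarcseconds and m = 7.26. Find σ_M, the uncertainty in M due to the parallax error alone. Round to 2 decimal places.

σ_M = 0.55 mag

M = m − 5 log₁₀ d + 5 = m + 5 log₁₀ p + 5, so ∂M/∂p = 5/(p ln 10).
σ_M = (5/ln 10) · (σ_p/p) = 2.1715 × 7.8/31.05 = 2.1715 × 0.25121 = 0.5455.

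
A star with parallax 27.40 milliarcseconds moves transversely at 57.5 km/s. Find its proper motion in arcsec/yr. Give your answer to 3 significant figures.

0.332 arcsec/yr

d = 1/p = 1/0.02740″ = 36.496 pc.
μ = v_t / (4.74 d) = 57.5 / (4.74 × 36.496) = 57.5 / 172.99 = 0.33239 ″/yr.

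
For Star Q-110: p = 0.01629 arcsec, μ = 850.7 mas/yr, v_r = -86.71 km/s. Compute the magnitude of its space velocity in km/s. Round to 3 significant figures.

d = 1/p = 1/0.01629″ = 61.387 pc.
μ = 850.7 mas/yr = 0.8507 ″/yr.
v_t = 4.740 μ d = 4.740 × 0.8507 × 61.387 = 247.53 km/s.
v = √(v_r² + v_t²) = √((-86.71)² + 247.53²) = √68789.7 = 262.28 km/s.

262 km/s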